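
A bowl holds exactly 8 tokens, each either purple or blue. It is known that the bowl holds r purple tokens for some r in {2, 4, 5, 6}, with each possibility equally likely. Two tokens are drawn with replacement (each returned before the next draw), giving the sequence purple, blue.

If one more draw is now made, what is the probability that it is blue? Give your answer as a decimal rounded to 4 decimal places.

Under each hypothesis, the probability of the observed sequence is: P(data | r = 2) = (2/8)(6/8) = 3/16; P(data | r = 4) = (4/8)(4/8) = 1/4; P(data | r = 5) = (5/8)(3/8) = 15/64; P(data | r = 6) = (6/8)(2/8) = 3/16.
Weighting by the prior gives 1/4 · 3/16 = 3/64, 1/4 · 1/4 = 1/16, 1/4 · 15/64 = 15/256, 1/4 · 3/16 = 3/64; these sum to 55/256.
Dividing through by the total gives posterior P(r = 2 | data) = 12/55, P(r = 4 | data) = 16/55, P(r = 5 | data) = 3/11, P(r = 6 | data) = 12/55.
The predictive probability is P(blue next | data) = (3/4)(12/55) + (1/2)(16/55) + (3/8)(3/11) + (1/4)(12/55) = 41/88.

0.4659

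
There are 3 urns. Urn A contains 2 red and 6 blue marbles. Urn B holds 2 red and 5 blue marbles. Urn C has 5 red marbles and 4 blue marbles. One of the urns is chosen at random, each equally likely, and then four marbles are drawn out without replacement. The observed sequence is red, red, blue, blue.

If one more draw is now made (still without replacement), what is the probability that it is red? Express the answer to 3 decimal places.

0.293

For each hypothesis, P(data | H) works out to: P(data | urn A) = (2/8)(1/7)(6/6)(5/5) = 1/28; P(data | urn B) = (2/7)(1/6)(5/5)(4/4) = 1/21; P(data | urn C) = (5/9)(4/8)(4/7)(3/6) = 5/63.
Multiplying each by its prior: 1/3 · 1/28 = 1/84, 1/3 · 1/21 = 1/63, 1/3 · 5/63 = 5/189; summing to 41/756.
Dividing through by the total gives posterior P(urn A | data) = 9/41, P(urn B | data) = 12/41, P(urn C | data) = 20/41.
So P(red next | data) = Σ P(red next | H) P(H | data) = (0)(9/41) + (0)(12/41) + (3/5)(20/41) = 12/41.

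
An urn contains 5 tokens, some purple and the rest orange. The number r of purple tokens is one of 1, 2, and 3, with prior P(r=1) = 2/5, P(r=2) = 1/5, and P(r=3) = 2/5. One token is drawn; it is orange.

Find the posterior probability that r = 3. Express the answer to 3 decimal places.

Under each hypothesis, the probability of this draw is: P(data | r = 1) = (4/5) = 4/5; P(data | r = 2) = (3/5) = 3/5; P(data | r = 3) = (2/5) = 2/5.
Multiplying each by its prior: 2/5 · 4/5 = 8/25, 1/5 · 3/5 = 3/25, 2/5 · 2/5 = 4/25; summing to 3/5.
So P(r = 3 | data) = (4/25) / (3/5) = 4/15.

0.267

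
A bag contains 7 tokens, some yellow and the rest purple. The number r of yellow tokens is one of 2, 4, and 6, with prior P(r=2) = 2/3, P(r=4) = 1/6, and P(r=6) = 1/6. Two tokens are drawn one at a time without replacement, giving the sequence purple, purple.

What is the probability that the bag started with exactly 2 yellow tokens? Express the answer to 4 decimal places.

0.9302

Under each hypothesis, the probability of the observed sequence is: P(data | r = 2) = (5/7)(4/6) = 10/21; P(data | r = 4) = (3/7)(2/6) = 1/7; P(data | r = 6) = (1/7)(0/6) = 0.
Multiplying each by its prior: 2/3 · 10/21 = 20/63, 1/6 · 1/7 = 1/42, 1/6 · 0 = 0; with total 43/126.
By Bayes' rule, P(r = 2 | data) = (20/63) / (43/126) = 40/43.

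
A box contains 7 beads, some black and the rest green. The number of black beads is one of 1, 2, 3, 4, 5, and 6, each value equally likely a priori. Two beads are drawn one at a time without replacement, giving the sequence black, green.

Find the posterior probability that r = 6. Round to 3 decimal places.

0.107

Under each hypothesis, the probability of the observed sequence is: P(data | r = 1) = (1/7)(6/6) = 1/7; P(data | r = 2) = (2/7)(5/6) = 5/21; P(data | r = 3) = (3/7)(4/6) = 2/7; P(data | r = 4) = (4/7)(3/6) = 2/7; P(data | r = 5) = (5/7)(2/6) = 5/21; P(data | r = 6) = (6/7)(1/6) = 1/7.
Weighting by the prior gives 1/6 · 1/7 = 1/42, 1/6 · 5/21 = 5/126, 1/6 · 2/7 = 1/21, 1/6 · 2/7 = 1/21, 1/6 · 5/21 = 5/126, 1/6 · 1/7 = 1/42; with total 2/9.
By Bayes' rule, P(r = 6 | data) = (1/42) / (2/9) = 3/28.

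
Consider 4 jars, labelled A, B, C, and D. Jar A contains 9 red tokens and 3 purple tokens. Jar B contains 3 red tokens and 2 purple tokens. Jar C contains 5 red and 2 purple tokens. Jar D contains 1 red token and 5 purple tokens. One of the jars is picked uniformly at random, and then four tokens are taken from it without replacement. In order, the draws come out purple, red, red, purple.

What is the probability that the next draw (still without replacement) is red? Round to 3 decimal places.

0.975

The likelihood of the observed sequence under each hypothesis: P(data | jar A) = (3/12)(9/11)(8/10)(2/9) = 0.036364; P(data | jar B) = (2/5)(3/4)(2/3)(1/2) = 0.1; P(data | jar C) = (2/7)(5/6)(4/5)(1/4) = 0.047619; P(data | jar D) = (5/6)(1/5)(0/4) = 0.
Multiplying each by its prior: 1/4 · 0.036364 = 0.0090909, 1/4 · 0.1 = 0.025, 1/4 · 0.047619 = 0.011905, 1/4 · 0 = 0; these sum to 0.045996.
Dividing through by the total gives posterior P(jar A | data) = 0.19765, P(jar B | data) = 0.54353, P(jar C | data) = 0.25882, P(jar D | data) = 0.
Averaging over the posterior, P(red next | data) = (7/8)(0.19765) + (1)(0.54353) + (1)(0.25882) = 0.97529.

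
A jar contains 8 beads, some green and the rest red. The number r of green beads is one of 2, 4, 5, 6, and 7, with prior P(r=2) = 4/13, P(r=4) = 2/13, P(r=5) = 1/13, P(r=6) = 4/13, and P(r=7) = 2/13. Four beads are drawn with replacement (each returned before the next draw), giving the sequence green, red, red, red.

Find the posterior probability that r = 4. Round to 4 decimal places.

0.1984

Compute the likelihood of the observed sequence for each case: P(data | r = 2) = (2/8)(6/8)(6/8)(6/8) = 0.10547; P(data | r = 4) = (4/8)(4/8)(4/8)(4/8) = 0.0625; P(data | r = 5) = (5/8)(3/8)(3/8)(3/8) = 0.032959; P(data | r = 6) = (6/8)(2/8)(2/8)(2/8) = 0.011719; P(data | r = 7) = (7/8)(1/8)(1/8)(1/8) = 0.001709.
Weighting by the prior gives 4/13 · 0.10547 = 0.032452, 2/13 · 0.0625 = 0.0096154, 1/13 · 0.032959 = 0.0025353, 4/13 · 0.011719 = 0.0036058, 2/13 · 0.001709 = 0.00026292; these sum to 0.048471.
Hence P(r = 4 | data) = (0.0096154) / (0.048471) = 0.19837.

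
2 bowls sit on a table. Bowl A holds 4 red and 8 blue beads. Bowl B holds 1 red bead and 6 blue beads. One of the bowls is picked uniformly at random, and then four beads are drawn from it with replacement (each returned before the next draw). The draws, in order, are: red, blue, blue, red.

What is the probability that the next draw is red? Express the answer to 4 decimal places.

Under each hypothesis, the probability of the observed sequence is: P(data | bowl A) = (4/12)(8/12)(8/12)(4/12) = 0.049383; P(data | bowl B) = (1/7)(6/7)(6/7)(1/7) = 0.014994.
Multiplying each by its prior: 1/2 · 0.049383 = 0.024691, 1/2 · 0.014994 = 0.0074969; with total 0.032188.
Normalising, the posterior is P(bowl A | data) = 0.76709, P(bowl B | data) = 0.23291.
So P(red next | data) = Σ P(red next | H) P(H | data) = (1/3)(0.76709) + (1/7)(0.23291) = 0.28897.

0.2890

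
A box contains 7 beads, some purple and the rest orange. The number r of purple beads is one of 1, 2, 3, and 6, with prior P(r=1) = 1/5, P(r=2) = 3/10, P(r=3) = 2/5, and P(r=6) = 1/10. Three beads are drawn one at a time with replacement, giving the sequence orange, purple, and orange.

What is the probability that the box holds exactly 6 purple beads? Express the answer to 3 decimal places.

Under each hypothesis, the probability of the observed sequence is: P(data | r = 1) = (6/7)(1/7)(6/7) = 0.10496; P(data | r = 2) = (5/7)(2/7)(5/7) = 0.14577; P(data | r = 3) = (4/7)(3/7)(4/7) = 0.13994; P(data | r = 6) = (1/7)(6/7)(1/7) = 0.017493.
The prior-weighted likelihoods are 1/5 · 0.10496 = 0.020991, 3/10 · 0.14577 = 0.043732, 2/5 · 0.13994 = 0.055977, 1/10 · 0.017493 = 0.0017493; summing to 0.12245.
By Bayes' rule, P(r = 6 | data) = (0.0017493) / (0.12245) = 0.014286.

0.014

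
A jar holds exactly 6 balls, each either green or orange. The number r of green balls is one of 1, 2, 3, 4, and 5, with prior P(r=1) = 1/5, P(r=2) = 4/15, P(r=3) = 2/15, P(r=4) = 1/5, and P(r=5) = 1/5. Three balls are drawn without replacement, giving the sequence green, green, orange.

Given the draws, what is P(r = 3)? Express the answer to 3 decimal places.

For each hypothesis, P(data | H) works out to: P(data | r = 1) = (1/6)(0/5) = 0; P(data | r = 2) = (2/6)(1/5)(4/4) = 1/15; P(data | r = 3) = (3/6)(2/5)(3/4) = 3/20; P(data | r = 4) = (4/6)(3/5)(2/4) = 1/5; P(data | r = 5) = (5/6)(4/5)(1/4) = 1/6.
The prior-weighted likelihoods are 1/5 · 0 = 0, 4/15 · 1/15 = 4/225, 2/15 · 3/20 = 1/50, 1/5 · 1/5 = 1/25, 1/5 · 1/6 = 1/30; with total 1/9.
Therefore the posterior P(r = 3 | data) = (1/50) / (1/9) = 9/50.

0.180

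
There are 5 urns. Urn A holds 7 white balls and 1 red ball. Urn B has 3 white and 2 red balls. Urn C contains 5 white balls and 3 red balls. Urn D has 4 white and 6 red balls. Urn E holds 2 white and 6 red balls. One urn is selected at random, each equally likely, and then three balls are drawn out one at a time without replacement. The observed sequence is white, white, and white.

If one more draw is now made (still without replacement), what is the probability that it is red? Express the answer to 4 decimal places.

0.3850

The likelihood of the observed sequence under each hypothesis: P(data | urn A) = (7/8)(6/7)(5/6) = 0.625; P(data | urn B) = (3/5)(2/4)(1/3) = 0.1; P(data | urn C) = (5/8)(4/7)(3/6) = 0.17857; P(data | urn D) = (4/10)(3/9)(2/8) = 0.033333; P(data | urn E) = (2/8)(1/7)(0/6) = 0.
The prior-weighted likelihoods are 1/5 · 0.625 = 0.125, 1/5 · 0.1 = 0.02, 1/5 · 0.17857 = 0.035714, 1/5 · 0.033333 = 0.0066667, 1/5 · 0 = 0; with total 0.18738.
Normalising, the posterior is P(urn A | data) = 0.66709, P(urn B | data) = 0.10673, P(urn C | data) = 0.1906, P(urn D | data) = 0.035578, P(urn E | data) = 0.
The predictive probability is P(red next | data) = (1/5)(0.66709) + (1)(0.10673) + (3/5)(0.1906) + (6/7)(0.035578) = 0.38501.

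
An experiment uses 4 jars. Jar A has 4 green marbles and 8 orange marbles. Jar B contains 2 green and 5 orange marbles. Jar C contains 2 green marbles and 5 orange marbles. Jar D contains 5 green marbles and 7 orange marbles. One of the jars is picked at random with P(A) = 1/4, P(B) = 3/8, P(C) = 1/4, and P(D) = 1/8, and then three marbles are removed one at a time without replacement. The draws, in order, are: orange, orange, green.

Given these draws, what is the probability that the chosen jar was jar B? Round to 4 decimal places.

0.3939

Compute the likelihood of the observed sequence for each case: P(data | jar A) = (8/12)(7/11)(4/10) = 0.1697; P(data | jar B) = (5/7)(4/6)(2/5) = 0.19048; P(data | jar C) = (5/7)(4/6)(2/5) = 0.19048; P(data | jar D) = (7/12)(6/11)(5/10) = 0.15909.
Weighting by the prior gives 1/4 · 0.1697 = 0.042424, 3/8 · 0.19048 = 0.071429, 1/4 · 0.19048 = 0.047619, 1/8 · 0.15909 = 0.019886; with total 0.18136.
So P(jar B | data) = (0.071429) / (0.18136) = 0.39385.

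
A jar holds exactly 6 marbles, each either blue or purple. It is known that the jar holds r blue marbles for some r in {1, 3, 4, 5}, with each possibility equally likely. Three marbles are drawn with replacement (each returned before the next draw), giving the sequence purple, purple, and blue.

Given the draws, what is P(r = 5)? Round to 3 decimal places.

0.068

For each hypothesis, P(data | H) works out to: P(data | r = 1) = (5/6)(5/6)(1/6) = 25/216; P(data | r = 3) = (3/6)(3/6)(3/6) = 1/8; P(data | r = 4) = (2/6)(2/6)(4/6) = 2/27; P(data | r = 5) = (1/6)(1/6)(5/6) = 5/216.
Weighting by the prior gives 1/4 · 25/216 = 25/864, 1/4 · 1/8 = 1/32, 1/4 · 2/27 = 1/54, 1/4 · 5/216 = 5/864; these sum to 73/864.
Therefore the posterior P(r = 5 | data) = (5/864) / (73/864) = 5/73.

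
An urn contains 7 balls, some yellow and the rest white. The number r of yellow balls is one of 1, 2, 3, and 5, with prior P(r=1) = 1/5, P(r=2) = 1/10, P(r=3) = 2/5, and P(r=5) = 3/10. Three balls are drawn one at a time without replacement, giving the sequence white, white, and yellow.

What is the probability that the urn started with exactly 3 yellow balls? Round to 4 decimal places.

0.5255

Under each hypothesis, the probability of the observed sequence is: P(data | r = 1) = (6/7)(5/6)(1/5) = 0.14286; P(data | r = 2) = (5/7)(4/6)(2/5) = 0.19048; P(data | r = 3) = (4/7)(3/6)(3/5) = 0.17143; P(data | r = 5) = (2/7)(1/6)(5/5) = 0.047619.
The prior-weighted likelihoods are 1/5 · 0.14286 = 0.028571, 1/10 · 0.19048 = 0.019048, 2/5 · 0.17143 = 0.068571, 3/10 · 0.047619 = 0.014286; with total 0.13048.
So P(r = 3 | data) = (0.068571) / (0.13048) = 0.52555.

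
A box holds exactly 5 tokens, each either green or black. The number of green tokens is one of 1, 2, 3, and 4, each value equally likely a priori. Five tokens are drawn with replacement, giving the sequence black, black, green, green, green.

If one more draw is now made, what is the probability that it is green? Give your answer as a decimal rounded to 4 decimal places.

Compute the likelihood of the observed sequence for each case: P(data | r = 1) = (4/5)(4/5)(1/5)(1/5)(1/5) = 0.00512; P(data | r = 2) = (3/5)(3/5)(2/5)(2/5)(2/5) = 0.02304; P(data | r = 3) = (2/5)(2/5)(3/5)(3/5)(3/5) = 0.03456; P(data | r = 4) = (1/5)(1/5)(4/5)(4/5)(4/5) = 0.02048.
The prior-weighted likelihoods are 1/4 · 0.00512 = 0.00128, 1/4 · 0.02304 = 0.00576, 1/4 · 0.03456 = 0.00864, 1/4 · 0.02048 = 0.00512; summing to 0.0208.
Dividing through by the total gives posterior P(r = 1 | data) = 0.061538, P(r = 2 | data) = 0.27692, P(r = 3 | data) = 0.41538, P(r = 4 | data) = 0.24615.
The predictive probability is P(green next | data) = (1/5)(0.061538) + (2/5)(0.27692) + (3/5)(0.41538) + (4/5)(0.24615) = 0.56923.

0.5692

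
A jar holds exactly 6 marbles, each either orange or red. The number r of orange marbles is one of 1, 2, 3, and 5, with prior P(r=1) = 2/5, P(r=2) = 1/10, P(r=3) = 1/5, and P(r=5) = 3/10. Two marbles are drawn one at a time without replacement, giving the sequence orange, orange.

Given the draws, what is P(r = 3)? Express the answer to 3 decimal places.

For each hypothesis, P(data | H) works out to: P(data | r = 1) = (1/6)(0/5) = 0; P(data | r = 2) = (2/6)(1/5) = 1/15; P(data | r = 3) = (3/6)(2/5) = 1/5; P(data | r = 5) = (5/6)(4/5) = 2/3.
The prior-weighted likelihoods are 2/5 · 0 = 0, 1/10 · 1/15 = 1/150, 1/5 · 1/5 = 1/25, 3/10 · 2/3 = 1/5; summing to 37/150.
Therefore the posterior P(r = 3 | data) = (1/25) / (37/150) = 6/37.

0.162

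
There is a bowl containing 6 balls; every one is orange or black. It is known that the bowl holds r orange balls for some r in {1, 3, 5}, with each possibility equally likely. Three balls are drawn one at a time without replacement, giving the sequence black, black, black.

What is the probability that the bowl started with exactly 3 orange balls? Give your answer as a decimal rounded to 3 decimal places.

Under each hypothesis, the probability of the observed sequence is: P(data | r = 1) = (5/6)(4/5)(3/4) = 1/2; P(data | r = 3) = (3/6)(2/5)(1/4) = 1/20; P(data | r = 5) = (1/6)(0/5) = 0.
The prior-weighted likelihoods are 1/3 · 1/2 = 1/6, 1/3 · 1/20 = 1/60, 1/3 · 0 = 0; with total 11/60.
So P(r = 3 | data) = (1/60) / (11/60) = 1/11.

0.091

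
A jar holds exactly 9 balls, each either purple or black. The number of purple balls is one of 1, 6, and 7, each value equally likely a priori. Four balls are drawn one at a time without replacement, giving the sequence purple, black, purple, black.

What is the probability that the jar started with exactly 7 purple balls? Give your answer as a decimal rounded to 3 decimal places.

0.318

Under each hypothesis, the probability of the observed sequence is: P(data | r = 1) = (1/9)(8/8)(0/7) = 0; P(data | r = 6) = (6/9)(3/8)(5/7)(2/6) = 5/84; P(data | r = 7) = (7/9)(2/8)(6/7)(1/6) = 1/36.
Weighting by the prior gives 1/3 · 0 = 0, 1/3 · 5/84 = 5/252, 1/3 · 1/36 = 1/108; with total 11/378.
Therefore the posterior P(r = 7 | data) = (1/108) / (11/378) = 7/22.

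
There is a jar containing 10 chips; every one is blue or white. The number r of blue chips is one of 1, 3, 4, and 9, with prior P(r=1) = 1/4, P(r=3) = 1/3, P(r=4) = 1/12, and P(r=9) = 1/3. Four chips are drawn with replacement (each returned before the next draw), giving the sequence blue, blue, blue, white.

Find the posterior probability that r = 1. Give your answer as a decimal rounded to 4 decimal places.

0.0066

Compute the likelihood of the observed sequence for each case: P(data | r = 1) = (1/10)(1/10)(1/10)(9/10) = 0.0009; P(data | r = 3) = (3/10)(3/10)(3/10)(7/10) = 0.0189; P(data | r = 4) = (4/10)(4/10)(4/10)(6/10) = 0.0384; P(data | r = 9) = (9/10)(9/10)(9/10)(1/10) = 0.0729.
Multiplying each by its prior: 1/4 · 0.0009 = 0.000225, 1/3 · 0.0189 = 0.0063, 1/12 · 0.0384 = 0.0032, 1/3 · 0.0729 = 0.0243; summing to 0.034025.
Therefore the posterior P(r = 1 | data) = (0.000225) / (0.034025) = 0.0066128.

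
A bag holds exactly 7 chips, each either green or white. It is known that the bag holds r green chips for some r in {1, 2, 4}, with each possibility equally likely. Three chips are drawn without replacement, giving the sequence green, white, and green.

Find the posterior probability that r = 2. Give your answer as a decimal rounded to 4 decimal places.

For each hypothesis, P(data | H) works out to: P(data | r = 1) = (1/7)(6/6)(0/5) = 0; P(data | r = 2) = (2/7)(5/6)(1/5) = 1/21; P(data | r = 4) = (4/7)(3/6)(3/5) = 6/35.
Weighting by the prior gives 1/3 · 0 = 0, 1/3 · 1/21 = 1/63, 1/3 · 6/35 = 2/35; with total 23/315.
By Bayes' rule, P(r = 2 | data) = (1/63) / (23/315) = 5/23.

0.2174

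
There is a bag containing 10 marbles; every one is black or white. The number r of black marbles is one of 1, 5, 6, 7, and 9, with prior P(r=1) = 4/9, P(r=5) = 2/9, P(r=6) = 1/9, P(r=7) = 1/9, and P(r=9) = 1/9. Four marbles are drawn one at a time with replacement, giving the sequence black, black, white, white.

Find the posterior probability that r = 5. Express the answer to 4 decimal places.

0.4678

For each hypothesis, P(data | H) works out to: P(data | r = 1) = (1/10)(1/10)(9/10)(9/10) = 0.0081; P(data | r = 5) = (5/10)(5/10)(5/10)(5/10) = 0.0625; P(data | r = 6) = (6/10)(6/10)(4/10)(4/10) = 0.0576; P(data | r = 7) = (7/10)(7/10)(3/10)(3/10) = 0.0441; P(data | r = 9) = (9/10)(9/10)(1/10)(1/10) = 0.0081.
Multiplying each by its prior: 4/9 · 0.0081 = 0.0036, 2/9 · 0.0625 = 0.013889, 1/9 · 0.0576 = 0.0064, 1/9 · 0.0441 = 0.0049, 1/9 · 0.0081 = 0.0009; summing to 0.029689.
So P(r = 5 | data) = (0.013889) / (0.029689) = 0.46781.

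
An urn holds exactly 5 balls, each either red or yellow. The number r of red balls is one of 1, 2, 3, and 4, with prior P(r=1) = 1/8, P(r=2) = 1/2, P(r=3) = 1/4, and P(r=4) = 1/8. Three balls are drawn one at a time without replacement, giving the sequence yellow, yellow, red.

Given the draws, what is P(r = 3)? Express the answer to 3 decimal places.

For each hypothesis, P(data | H) works out to: P(data | r = 1) = (4/5)(3/4)(1/3) = 1/5; P(data | r = 2) = (3/5)(2/4)(2/3) = 1/5; P(data | r = 3) = (2/5)(1/4)(3/3) = 1/10; P(data | r = 4) = (1/5)(0/4) = 0.
The prior-weighted likelihoods are 1/8 · 1/5 = 1/40, 1/2 · 1/5 = 1/10, 1/4 · 1/10 = 1/40, 1/8 · 0 = 0; with total 3/20.
Hence P(r = 3 | data) = (1/40) / (3/20) = 1/6.

0.167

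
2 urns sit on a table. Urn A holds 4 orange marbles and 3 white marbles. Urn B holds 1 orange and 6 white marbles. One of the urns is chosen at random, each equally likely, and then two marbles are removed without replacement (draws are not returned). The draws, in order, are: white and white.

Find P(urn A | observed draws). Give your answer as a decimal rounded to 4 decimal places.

Compute the likelihood of the observed sequence for each case: P(data | urn A) = (3/7)(2/6) = 1/7; P(data | urn B) = (6/7)(5/6) = 5/7.
The prior-weighted likelihoods are 1/2 · 1/7 = 1/14, 1/2 · 5/7 = 5/14; with total 3/7.
So P(urn A | data) = (1/14) / (3/7) = 1/6.

0.1667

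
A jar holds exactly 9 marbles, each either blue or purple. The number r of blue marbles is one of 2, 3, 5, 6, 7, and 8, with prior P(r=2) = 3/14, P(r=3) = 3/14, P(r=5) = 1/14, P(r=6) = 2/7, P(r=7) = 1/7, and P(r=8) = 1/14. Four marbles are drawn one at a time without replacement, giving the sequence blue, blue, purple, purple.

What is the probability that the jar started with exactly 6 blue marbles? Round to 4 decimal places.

The likelihood of the observed sequence under each hypothesis: P(data | r = 2) = (2/9)(1/8)(7/7)(6/6) = 1/36; P(data | r = 3) = (3/9)(2/8)(6/7)(5/6) = 5/84; P(data | r = 5) = (5/9)(4/8)(4/7)(3/6) = 5/63; P(data | r = 6) = (6/9)(5/8)(3/7)(2/6) = 5/84; P(data | r = 7) = (7/9)(6/8)(2/7)(1/6) = 1/36; P(data | r = 8) = (8/9)(7/8)(1/7)(0/6) = 0.
Multiplying each by its prior: 3/14 · 1/36 = 1/168, 3/14 · 5/84 = 5/392, 1/14 · 5/63 = 5/882, 2/7 · 5/84 = 5/294, 1/7 · 1/36 = 1/252, 1/14 · 0 = 0; these sum to 20/441.
So P(r = 6 | data) = (5/294) / (20/441) = 3/8.

0.3750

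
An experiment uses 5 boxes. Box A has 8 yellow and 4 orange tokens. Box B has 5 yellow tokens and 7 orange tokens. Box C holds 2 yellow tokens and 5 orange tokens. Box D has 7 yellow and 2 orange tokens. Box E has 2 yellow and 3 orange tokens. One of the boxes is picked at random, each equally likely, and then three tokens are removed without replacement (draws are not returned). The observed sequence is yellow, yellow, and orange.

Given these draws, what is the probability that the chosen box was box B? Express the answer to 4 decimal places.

0.1798

For each hypothesis, P(data | H) works out to: P(data | box A) = (8/12)(7/11)(4/10) = 0.1697; P(data | box B) = (5/12)(4/11)(7/10) = 0.10606; P(data | box C) = (2/7)(1/6)(5/5) = 0.047619; P(data | box D) = (7/9)(6/8)(2/7) = 0.16667; P(data | box E) = (2/5)(1/4)(3/3) = 0.1.
Multiplying each by its prior: 1/5 · 0.1697 = 0.033939, 1/5 · 0.10606 = 0.021212, 1/5 · 0.047619 = 0.0095238, 1/5 · 0.16667 = 0.033333, 1/5 · 0.1 = 0.02; summing to 0.11801.
Hence P(box B | data) = (0.021212) / (0.11801) = 0.17975.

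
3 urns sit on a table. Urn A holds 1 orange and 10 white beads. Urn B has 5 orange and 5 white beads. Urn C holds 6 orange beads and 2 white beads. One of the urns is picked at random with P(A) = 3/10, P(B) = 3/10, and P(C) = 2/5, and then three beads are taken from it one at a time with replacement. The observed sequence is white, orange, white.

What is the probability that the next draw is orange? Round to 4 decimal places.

The likelihood of the observed sequence under each hypothesis: P(data | urn A) = (10/11)(1/11)(10/11) = 0.075131; P(data | urn B) = (5/10)(5/10)(5/10) = 0.125; P(data | urn C) = (2/8)(6/8)(2/8) = 0.046875.
Multiplying each by its prior: 3/10 · 0.075131 = 0.022539, 3/10 · 0.125 = 0.0375, 2/5 · 0.046875 = 0.01875; summing to 0.078789.
Dividing through by the total gives posterior P(urn A | data) = 0.28607, P(urn B | data) = 0.47595, P(urn C | data) = 0.23798.
So P(orange next | data) = Σ P(orange next | H) P(H | data) = (1/11)(0.28607) + (1/2)(0.47595) + (3/4)(0.23798) = 0.44246.

0.4425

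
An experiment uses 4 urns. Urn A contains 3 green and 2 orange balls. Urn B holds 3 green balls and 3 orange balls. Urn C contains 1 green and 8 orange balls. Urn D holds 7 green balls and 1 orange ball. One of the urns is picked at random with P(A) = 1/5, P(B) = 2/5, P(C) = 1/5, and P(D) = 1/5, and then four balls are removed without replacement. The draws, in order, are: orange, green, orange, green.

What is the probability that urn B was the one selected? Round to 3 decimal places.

Compute the likelihood of the observed sequence for each case: P(data | urn A) = (2/5)(3/4)(1/3)(2/2) = 1/10; P(data | urn B) = (3/6)(3/5)(2/4)(2/3) = 1/10; P(data | urn C) = (8/9)(1/8)(7/7)(0/6) = 0; P(data | urn D) = (1/8)(7/7)(0/6) = 0.
Multiplying each by its prior: 1/5 · 1/10 = 1/50, 2/5 · 1/10 = 1/25, 1/5 · 0 = 0, 1/5 · 0 = 0; these sum to 3/50.
Therefore the posterior P(urn B | data) = (1/25) / (3/50) = 2/3.

0.667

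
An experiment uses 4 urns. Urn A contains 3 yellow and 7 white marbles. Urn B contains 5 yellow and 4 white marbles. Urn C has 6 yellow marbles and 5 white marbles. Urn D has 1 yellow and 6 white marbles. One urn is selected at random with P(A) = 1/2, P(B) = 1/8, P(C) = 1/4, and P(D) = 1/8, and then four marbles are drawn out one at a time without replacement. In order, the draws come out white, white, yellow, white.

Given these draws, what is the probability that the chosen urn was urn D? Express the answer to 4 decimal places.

0.1847

For each hypothesis, P(data | H) works out to: P(data | urn A) = (7/10)(6/9)(3/8)(5/7) = 0.125; P(data | urn B) = (4/9)(3/8)(5/7)(2/6) = 0.039683; P(data | urn C) = (5/11)(4/10)(6/9)(3/8) = 0.045455; P(data | urn D) = (6/7)(5/6)(1/5)(4/4) = 0.14286.
Weighting by the prior gives 1/2 · 0.125 = 0.0625, 1/8 · 0.039683 = 0.0049603, 1/4 · 0.045455 = 0.011364, 1/8 · 0.14286 = 0.017857; with total 0.096681.
Hence P(urn D | data) = (0.017857) / (0.096681) = 0.1847.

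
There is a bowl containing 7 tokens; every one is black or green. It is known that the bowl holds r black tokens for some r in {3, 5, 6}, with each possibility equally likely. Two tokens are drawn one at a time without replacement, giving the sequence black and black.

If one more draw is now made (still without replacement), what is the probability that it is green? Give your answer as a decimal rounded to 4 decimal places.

0.3357

For each hypothesis, P(data | H) works out to: P(data | r = 3) = (3/7)(2/6) = 1/7; P(data | r = 5) = (5/7)(4/6) = 10/21; P(data | r = 6) = (6/7)(5/6) = 5/7.
Weighting by the prior gives 1/3 · 1/7 = 1/21, 1/3 · 10/21 = 10/63, 1/3 · 5/7 = 5/21; summing to 4/9.
The posterior is then P(r = 3 | data) = 3/28, P(r = 5 | data) = 5/14, P(r = 6 | data) = 15/28.
Averaging over the posterior, P(green next | data) = (4/5)(3/28) + (2/5)(5/14) + (1/5)(15/28) = 47/140.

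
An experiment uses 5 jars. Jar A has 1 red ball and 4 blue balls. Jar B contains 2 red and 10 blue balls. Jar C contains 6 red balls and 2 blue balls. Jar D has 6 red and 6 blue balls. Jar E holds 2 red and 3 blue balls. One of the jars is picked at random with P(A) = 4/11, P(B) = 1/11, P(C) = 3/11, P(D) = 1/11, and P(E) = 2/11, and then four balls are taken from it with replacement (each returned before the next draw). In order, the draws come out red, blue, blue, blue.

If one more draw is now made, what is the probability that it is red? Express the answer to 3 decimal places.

0.289

Compute the likelihood of the observed sequence for each case: P(data | jar A) = (1/5)(4/5)(4/5)(4/5) = 0.1024; P(data | jar B) = (2/12)(10/12)(10/12)(10/12) = 0.096451; P(data | jar C) = (6/8)(2/8)(2/8)(2/8) = 0.011719; P(data | jar D) = (6/12)(6/12)(6/12)(6/12) = 0.0625; P(data | jar E) = (2/5)(3/5)(3/5)(3/5) = 0.0864.
Weighting by the prior gives 4/11 · 0.1024 = 0.037236, 1/11 · 0.096451 = 0.0087682, 3/11 · 0.011719 = 0.003196, 1/11 · 0.0625 = 0.0056818, 2/11 · 0.0864 = 0.015709; with total 0.070592.
The posterior is then P(jar A | data) = 0.52749, P(jar B | data) = 0.12421, P(jar C | data) = 0.045275, P(jar D | data) = 0.080489, P(jar E | data) = 0.22254.
The predictive probability is P(red next | data) = (1/5)(0.52749) + (1/6)(0.12421) + (3/4)(0.045275) + (1/2)(0.080489) + (2/5)(0.22254) = 0.28941.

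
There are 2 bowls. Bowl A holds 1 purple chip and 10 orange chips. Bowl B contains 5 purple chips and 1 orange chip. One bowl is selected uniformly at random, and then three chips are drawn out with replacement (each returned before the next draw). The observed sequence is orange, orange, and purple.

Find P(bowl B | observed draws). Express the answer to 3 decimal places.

0.236

Under each hypothesis, the probability of the observed sequence is: P(data | bowl A) = (10/11)(10/11)(1/11) = 0.075131; P(data | bowl B) = (1/6)(1/6)(5/6) = 0.023148.
Weighting by the prior gives 1/2 · 0.075131 = 0.037566, 1/2 · 0.023148 = 0.011574; summing to 0.04914.
So P(bowl B | data) = (0.011574) / (0.04914) = 0.23553.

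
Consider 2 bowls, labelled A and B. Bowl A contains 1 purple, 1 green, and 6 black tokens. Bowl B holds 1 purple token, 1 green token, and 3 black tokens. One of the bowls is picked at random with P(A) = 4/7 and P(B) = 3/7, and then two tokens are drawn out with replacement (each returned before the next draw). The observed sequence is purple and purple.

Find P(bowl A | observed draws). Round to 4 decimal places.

0.3425

Compute the likelihood of the observed sequence for each case: P(data | bowl A) = (1/8)(1/8) = 0.015625; P(data | bowl B) = (1/5)(1/5) = 0.04.
Weighting by the prior gives 4/7 · 0.015625 = 0.0089286, 3/7 · 0.04 = 0.017143; these sum to 0.026071.
Hence P(bowl A | data) = (0.0089286) / (0.026071) = 0.34247.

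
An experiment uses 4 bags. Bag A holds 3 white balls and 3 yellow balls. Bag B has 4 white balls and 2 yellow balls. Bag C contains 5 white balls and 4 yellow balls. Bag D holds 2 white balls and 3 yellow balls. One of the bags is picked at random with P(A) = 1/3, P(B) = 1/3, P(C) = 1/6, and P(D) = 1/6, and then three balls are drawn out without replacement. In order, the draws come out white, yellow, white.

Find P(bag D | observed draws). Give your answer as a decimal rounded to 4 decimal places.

For each hypothesis, P(data | H) works out to: P(data | bag A) = (3/6)(3/5)(2/4) = 3/20; P(data | bag B) = (4/6)(2/5)(3/4) = 1/5; P(data | bag C) = (5/9)(4/8)(4/7) = 10/63; P(data | bag D) = (2/5)(3/4)(1/3) = 1/10.
Weighting by the prior gives 1/3 · 3/20 = 1/20, 1/3 · 1/5 = 1/15, 1/6 · 10/63 = 5/189, 1/6 · 1/10 = 1/60; these sum to 151/945.
By Bayes' rule, P(bag D | data) = (1/60) / (151/945) = 63/604.

0.1043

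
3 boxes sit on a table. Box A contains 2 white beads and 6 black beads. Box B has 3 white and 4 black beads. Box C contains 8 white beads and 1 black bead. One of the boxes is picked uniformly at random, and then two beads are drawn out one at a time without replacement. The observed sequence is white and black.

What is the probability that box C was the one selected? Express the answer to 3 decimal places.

Compute the likelihood of the observed sequence for each case: P(data | box A) = (2/8)(6/7) = 3/14; P(data | box B) = (3/7)(4/6) = 2/7; P(data | box C) = (8/9)(1/8) = 1/9.
The prior-weighted likelihoods are 1/3 · 3/14 = 1/14, 1/3 · 2/7 = 2/21, 1/3 · 1/9 = 1/27; summing to 11/54.
By Bayes' rule, P(box C | data) = (1/27) / (11/54) = 2/11.

0.182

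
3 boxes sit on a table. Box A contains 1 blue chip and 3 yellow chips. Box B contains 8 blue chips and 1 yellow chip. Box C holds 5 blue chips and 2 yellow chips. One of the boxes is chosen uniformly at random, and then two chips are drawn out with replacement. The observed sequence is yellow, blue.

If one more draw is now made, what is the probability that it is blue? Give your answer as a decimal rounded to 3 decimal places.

0.572

The likelihood of the observed sequence under each hypothesis: P(data | box A) = (3/4)(1/4) = 0.1875; P(data | box B) = (1/9)(8/9) = 0.098765; P(data | box C) = (2/7)(5/7) = 0.20408.
Multiplying each by its prior: 1/3 · 0.1875 = 0.0625, 1/3 · 0.098765 = 0.032922, 1/3 · 0.20408 = 0.068027; summing to 0.16345.
The posterior is then P(box A | data) = 0.38238, P(box B | data) = 0.20142, P(box C | data) = 0.4162.
So P(blue next | data) = Σ P(blue next | H) P(H | data) = (1/4)(0.38238) + (8/9)(0.20142) + (5/7)(0.4162) = 0.57192.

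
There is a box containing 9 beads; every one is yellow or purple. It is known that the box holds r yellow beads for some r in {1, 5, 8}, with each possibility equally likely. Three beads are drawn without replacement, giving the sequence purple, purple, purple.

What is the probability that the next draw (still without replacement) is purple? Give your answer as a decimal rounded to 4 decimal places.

Under each hypothesis, the probability of the observed sequence is: P(data | r = 1) = (8/9)(7/8)(6/7) = 2/3; P(data | r = 5) = (4/9)(3/8)(2/7) = 1/21; P(data | r = 8) = (1/9)(0/8) = 0.
The prior-weighted likelihoods are 1/3 · 2/3 = 2/9, 1/3 · 1/21 = 1/63, 1/3 · 0 = 0; these sum to 5/21.
Normalising, the posterior is P(r = 1 | data) = 14/15, P(r = 5 | data) = 1/15, P(r = 8 | data) = 0.
Averaging over the posterior, P(purple next | data) = (5/6)(14/15) + (1/6)(1/15) = 71/90.

0.7889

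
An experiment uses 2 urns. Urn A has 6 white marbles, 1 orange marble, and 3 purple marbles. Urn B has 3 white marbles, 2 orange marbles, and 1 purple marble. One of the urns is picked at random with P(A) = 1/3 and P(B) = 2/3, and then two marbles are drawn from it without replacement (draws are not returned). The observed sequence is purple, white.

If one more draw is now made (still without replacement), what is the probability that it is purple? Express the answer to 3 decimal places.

The likelihood of the observed sequence under each hypothesis: P(data | urn A) = (3/10)(6/9) = 1/5; P(data | urn B) = (1/6)(3/5) = 1/10.
Multiplying each by its prior: 1/3 · 1/5 = 1/15, 2/3 · 1/10 = 1/15; summing to 2/15.
Normalising, the posterior is P(urn A | data) = 1/2, P(urn B | data) = 1/2.
So P(purple next | data) = Σ P(purple next | H) P(H | data) = (1/4)(1/2) + (0)(1/2) = 1/8.

0.125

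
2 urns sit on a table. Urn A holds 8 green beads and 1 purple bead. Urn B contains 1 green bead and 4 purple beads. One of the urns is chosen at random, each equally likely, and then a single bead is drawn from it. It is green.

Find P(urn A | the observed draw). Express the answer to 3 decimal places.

For each hypothesis, P(data | H) works out to: P(data | urn A) = (8/9) = 8/9; P(data | urn B) = (1/5) = 1/5.
Multiplying each by its prior: 1/2 · 8/9 = 4/9, 1/2 · 1/5 = 1/10; summing to 49/90.
Hence P(urn A | data) = (4/9) / (49/90) = 40/49.

0.816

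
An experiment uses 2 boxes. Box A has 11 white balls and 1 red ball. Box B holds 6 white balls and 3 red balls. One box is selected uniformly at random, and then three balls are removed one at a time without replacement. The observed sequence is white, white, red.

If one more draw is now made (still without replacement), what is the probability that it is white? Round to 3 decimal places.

0.773

Compute the likelihood of the observed sequence for each case: P(data | box A) = (11/12)(10/11)(1/10) = 1/12; P(data | box B) = (6/9)(5/8)(3/7) = 5/28.
Weighting by the prior gives 1/2 · 1/12 = 1/24, 1/2 · 5/28 = 5/56; with total 11/84.
Dividing through by the total gives posterior P(box A | data) = 7/22, P(box B | data) = 15/22.
So P(white next | data) = Σ P(white next | H) P(H | data) = (1)(7/22) + (2/3)(15/22) = 17/22.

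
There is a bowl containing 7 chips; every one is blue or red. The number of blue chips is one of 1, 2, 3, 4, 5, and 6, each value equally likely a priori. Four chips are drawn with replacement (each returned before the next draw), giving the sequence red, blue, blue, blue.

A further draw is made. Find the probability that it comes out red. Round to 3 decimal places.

Under each hypothesis, the probability of the observed sequence is: P(data | r = 1) = (6/7)(1/7)(1/7)(1/7) = 0.002499; P(data | r = 2) = (5/7)(2/7)(2/7)(2/7) = 0.01666; P(data | r = 3) = (4/7)(3/7)(3/7)(3/7) = 0.044981; P(data | r = 4) = (3/7)(4/7)(4/7)(4/7) = 0.079967; P(data | r = 5) = (2/7)(5/7)(5/7)(5/7) = 0.10412; P(data | r = 6) = (1/7)(6/7)(6/7)(6/7) = 0.089963.
The prior-weighted likelihoods are 1/6 · 0.002499 = 0.00041649, 1/6 · 0.01666 = 0.0027766, 1/6 · 0.044981 = 0.0074969, 1/6 · 0.079967 = 0.013328, 1/6 · 0.10412 = 0.017354, 1/6 · 0.089963 = 0.014994; with total 0.056365.
The posterior is then P(r = 1 | data) = 0.0073892, P(r = 2 | data) = 0.049261, P(r = 3 | data) = 0.133, P(r = 4 | data) = 0.23645, P(r = 5 | data) = 0.30788, P(r = 6 | data) = 0.26601.
Averaging over the posterior, P(red next | data) = (6/7)(0.0073892) + (5/7)(0.049261) + (4/7)(0.133) + (3/7)(0.23645) + (2/7)(0.30788) + (1/7)(0.26601) = 0.34483.

0.345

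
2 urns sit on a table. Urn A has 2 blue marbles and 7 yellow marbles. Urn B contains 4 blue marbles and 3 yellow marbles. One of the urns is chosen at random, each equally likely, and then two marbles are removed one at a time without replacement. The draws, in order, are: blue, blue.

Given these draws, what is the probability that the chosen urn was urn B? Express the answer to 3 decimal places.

0.911

The likelihood of the observed sequence under each hypothesis: P(data | urn A) = (2/9)(1/8) = 1/36; P(data | urn B) = (4/7)(3/6) = 2/7.
Weighting by the prior gives 1/2 · 1/36 = 1/72, 1/2 · 2/7 = 1/7; these sum to 79/504.
By Bayes' rule, P(urn B | data) = (1/7) / (79/504) = 72/79.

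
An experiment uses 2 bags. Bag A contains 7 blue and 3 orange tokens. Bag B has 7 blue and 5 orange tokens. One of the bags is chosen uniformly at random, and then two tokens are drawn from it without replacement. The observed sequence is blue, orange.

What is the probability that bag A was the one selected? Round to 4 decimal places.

0.4681

The likelihood of the observed sequence under each hypothesis: P(data | bag A) = (7/10)(3/9) = 0.23333; P(data | bag B) = (7/12)(5/11) = 0.26515.
Weighting by the prior gives 1/2 · 0.23333 = 0.11667, 1/2 · 0.26515 = 0.13258; summing to 0.24924.
Hence P(bag A | data) = (0.11667) / (0.24924) = 0.46809.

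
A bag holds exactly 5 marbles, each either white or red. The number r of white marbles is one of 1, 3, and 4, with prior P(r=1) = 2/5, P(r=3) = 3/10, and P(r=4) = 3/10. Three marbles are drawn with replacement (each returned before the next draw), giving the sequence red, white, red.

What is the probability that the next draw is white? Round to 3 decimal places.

For each hypothesis, P(data | H) works out to: P(data | r = 1) = (4/5)(1/5)(4/5) = 16/125; P(data | r = 3) = (2/5)(3/5)(2/5) = 12/125; P(data | r = 4) = (1/5)(4/5)(1/5) = 4/125.
Weighting by the prior gives 2/5 · 16/125 = 32/625, 3/10 · 12/125 = 18/625, 3/10 · 4/125 = 6/625; these sum to 56/625.
Dividing through by the total gives posterior P(r = 1 | data) = 4/7, P(r = 3 | data) = 9/28, P(r = 4 | data) = 3/28.
Averaging over the posterior, P(white next | data) = (1/5)(4/7) + (3/5)(9/28) + (4/5)(3/28) = 11/28.

0.393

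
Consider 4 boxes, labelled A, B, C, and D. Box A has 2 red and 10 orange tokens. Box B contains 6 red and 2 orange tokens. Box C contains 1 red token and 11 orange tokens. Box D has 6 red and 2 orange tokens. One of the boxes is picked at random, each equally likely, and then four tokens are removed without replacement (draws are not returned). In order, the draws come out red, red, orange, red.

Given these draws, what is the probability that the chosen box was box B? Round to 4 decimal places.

The likelihood of the observed sequence under each hypothesis: P(data | box A) = (2/12)(1/11)(10/10)(0/9) = 0; P(data | box B) = (6/8)(5/7)(2/6)(4/5) = 1/7; P(data | box C) = (1/12)(0/11) = 0; P(data | box D) = (6/8)(5/7)(2/6)(4/5) = 1/7.
Weighting by the prior gives 1/4 · 0 = 0, 1/4 · 1/7 = 1/28, 1/4 · 0 = 0, 1/4 · 1/7 = 1/28; with total 1/14.
Hence P(box B | data) = (1/28) / (1/14) = 1/2.

0.5000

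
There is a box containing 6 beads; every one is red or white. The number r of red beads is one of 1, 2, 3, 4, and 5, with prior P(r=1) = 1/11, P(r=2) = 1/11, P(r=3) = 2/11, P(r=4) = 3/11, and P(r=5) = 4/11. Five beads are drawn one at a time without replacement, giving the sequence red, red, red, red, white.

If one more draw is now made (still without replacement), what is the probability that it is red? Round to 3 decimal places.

0.769

Compute the likelihood of the observed sequence for each case: P(data | r = 1) = (1/6)(0/5) = 0; P(data | r = 2) = (2/6)(1/5)(0/4) = 0; P(data | r = 3) = (3/6)(2/5)(1/4)(0/3) = 0; P(data | r = 4) = (4/6)(3/5)(2/4)(1/3)(2/2) = 1/15; P(data | r = 5) = (5/6)(4/5)(3/4)(2/3)(1/2) = 1/6.
Multiplying each by its prior: 1/11 · 0 = 0, 1/11 · 0 = 0, 2/11 · 0 = 0, 3/11 · 1/15 = 1/55, 4/11 · 1/6 = 2/33; with total 13/165.
Normalising, the posterior is P(r = 1 | data) = 0, P(r = 2 | data) = 0, P(r = 3 | data) = 0, P(r = 4 | data) = 3/13, P(r = 5 | data) = 10/13.
Averaging over the posterior, P(red next | data) = (0)(3/13) + (1)(10/13) = 10/13.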